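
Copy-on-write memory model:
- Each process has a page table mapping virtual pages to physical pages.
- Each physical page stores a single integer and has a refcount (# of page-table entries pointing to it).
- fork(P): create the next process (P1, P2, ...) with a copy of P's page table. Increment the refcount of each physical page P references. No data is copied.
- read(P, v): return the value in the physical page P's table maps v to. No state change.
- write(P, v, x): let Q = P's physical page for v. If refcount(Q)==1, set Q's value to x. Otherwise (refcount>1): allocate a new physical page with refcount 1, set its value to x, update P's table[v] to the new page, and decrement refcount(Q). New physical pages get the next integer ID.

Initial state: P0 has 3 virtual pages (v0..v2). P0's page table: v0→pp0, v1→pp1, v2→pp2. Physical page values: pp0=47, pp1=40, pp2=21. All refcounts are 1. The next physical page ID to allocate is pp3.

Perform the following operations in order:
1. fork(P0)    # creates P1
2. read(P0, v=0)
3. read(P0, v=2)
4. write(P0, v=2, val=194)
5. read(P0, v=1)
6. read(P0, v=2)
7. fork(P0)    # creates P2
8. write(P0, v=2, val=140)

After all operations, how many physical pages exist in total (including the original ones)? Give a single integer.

Op 1: fork(P0) -> P1. 3 ppages; refcounts: pp0:2 pp1:2 pp2:2
Op 2: read(P0, v0) -> 47. No state change.
Op 3: read(P0, v2) -> 21. No state change.
Op 4: write(P0, v2, 194). refcount(pp2)=2>1 -> COPY to pp3. 4 ppages; refcounts: pp0:2 pp1:2 pp2:1 pp3:1
Op 5: read(P0, v1) -> 40. No state change.
Op 6: read(P0, v2) -> 194. No state change.
Op 7: fork(P0) -> P2. 4 ppages; refcounts: pp0:3 pp1:3 pp2:1 pp3:2
Op 8: write(P0, v2, 140). refcount(pp3)=2>1 -> COPY to pp4. 5 ppages; refcounts: pp0:3 pp1:3 pp2:1 pp3:1 pp4:1

Answer: 5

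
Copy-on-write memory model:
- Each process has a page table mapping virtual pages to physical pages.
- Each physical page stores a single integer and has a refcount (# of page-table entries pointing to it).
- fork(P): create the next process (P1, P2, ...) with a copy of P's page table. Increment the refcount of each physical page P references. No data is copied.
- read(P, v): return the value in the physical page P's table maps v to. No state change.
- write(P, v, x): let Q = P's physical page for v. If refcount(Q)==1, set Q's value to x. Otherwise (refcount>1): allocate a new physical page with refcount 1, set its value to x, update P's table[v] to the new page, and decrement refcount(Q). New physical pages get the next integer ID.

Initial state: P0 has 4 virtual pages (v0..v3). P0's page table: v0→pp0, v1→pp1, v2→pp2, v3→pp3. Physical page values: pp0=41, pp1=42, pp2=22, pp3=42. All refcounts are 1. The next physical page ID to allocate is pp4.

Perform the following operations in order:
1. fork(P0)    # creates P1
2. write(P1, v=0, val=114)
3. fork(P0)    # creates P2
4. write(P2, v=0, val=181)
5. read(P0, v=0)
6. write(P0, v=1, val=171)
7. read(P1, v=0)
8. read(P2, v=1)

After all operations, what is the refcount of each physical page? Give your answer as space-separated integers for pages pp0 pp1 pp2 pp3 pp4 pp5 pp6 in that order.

Answer: 1 2 3 3 1 1 1

Derivation:
Op 1: fork(P0) -> P1. 4 ppages; refcounts: pp0:2 pp1:2 pp2:2 pp3:2
Op 2: write(P1, v0, 114). refcount(pp0)=2>1 -> COPY to pp4. 5 ppages; refcounts: pp0:1 pp1:2 pp2:2 pp3:2 pp4:1
Op 3: fork(P0) -> P2. 5 ppages; refcounts: pp0:2 pp1:3 pp2:3 pp3:3 pp4:1
Op 4: write(P2, v0, 181). refcount(pp0)=2>1 -> COPY to pp5. 6 ppages; refcounts: pp0:1 pp1:3 pp2:3 pp3:3 pp4:1 pp5:1
Op 5: read(P0, v0) -> 41. No state change.
Op 6: write(P0, v1, 171). refcount(pp1)=3>1 -> COPY to pp6. 7 ppages; refcounts: pp0:1 pp1:2 pp2:3 pp3:3 pp4:1 pp5:1 pp6:1
Op 7: read(P1, v0) -> 114. No state change.
Op 8: read(P2, v1) -> 42. No state change.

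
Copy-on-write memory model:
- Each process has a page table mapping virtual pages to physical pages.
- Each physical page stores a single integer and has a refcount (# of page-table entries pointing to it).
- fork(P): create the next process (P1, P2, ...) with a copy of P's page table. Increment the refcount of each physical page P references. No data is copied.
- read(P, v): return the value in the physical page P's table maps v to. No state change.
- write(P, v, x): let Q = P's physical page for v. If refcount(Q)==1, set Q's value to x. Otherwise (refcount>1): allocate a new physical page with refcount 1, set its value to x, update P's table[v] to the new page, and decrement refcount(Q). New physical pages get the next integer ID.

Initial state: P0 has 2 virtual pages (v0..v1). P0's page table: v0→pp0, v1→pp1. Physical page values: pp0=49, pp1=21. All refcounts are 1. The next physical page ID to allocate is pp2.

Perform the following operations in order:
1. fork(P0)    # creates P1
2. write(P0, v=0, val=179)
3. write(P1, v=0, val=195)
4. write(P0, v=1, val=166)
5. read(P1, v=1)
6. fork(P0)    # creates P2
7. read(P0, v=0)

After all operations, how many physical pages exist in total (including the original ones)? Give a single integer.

Op 1: fork(P0) -> P1. 2 ppages; refcounts: pp0:2 pp1:2
Op 2: write(P0, v0, 179). refcount(pp0)=2>1 -> COPY to pp2. 3 ppages; refcounts: pp0:1 pp1:2 pp2:1
Op 3: write(P1, v0, 195). refcount(pp0)=1 -> write in place. 3 ppages; refcounts: pp0:1 pp1:2 pp2:1
Op 4: write(P0, v1, 166). refcount(pp1)=2>1 -> COPY to pp3. 4 ppages; refcounts: pp0:1 pp1:1 pp2:1 pp3:1
Op 5: read(P1, v1) -> 21. No state change.
Op 6: fork(P0) -> P2. 4 ppages; refcounts: pp0:1 pp1:1 pp2:2 pp3:2
Op 7: read(P0, v0) -> 179. No state change.

Answer: 4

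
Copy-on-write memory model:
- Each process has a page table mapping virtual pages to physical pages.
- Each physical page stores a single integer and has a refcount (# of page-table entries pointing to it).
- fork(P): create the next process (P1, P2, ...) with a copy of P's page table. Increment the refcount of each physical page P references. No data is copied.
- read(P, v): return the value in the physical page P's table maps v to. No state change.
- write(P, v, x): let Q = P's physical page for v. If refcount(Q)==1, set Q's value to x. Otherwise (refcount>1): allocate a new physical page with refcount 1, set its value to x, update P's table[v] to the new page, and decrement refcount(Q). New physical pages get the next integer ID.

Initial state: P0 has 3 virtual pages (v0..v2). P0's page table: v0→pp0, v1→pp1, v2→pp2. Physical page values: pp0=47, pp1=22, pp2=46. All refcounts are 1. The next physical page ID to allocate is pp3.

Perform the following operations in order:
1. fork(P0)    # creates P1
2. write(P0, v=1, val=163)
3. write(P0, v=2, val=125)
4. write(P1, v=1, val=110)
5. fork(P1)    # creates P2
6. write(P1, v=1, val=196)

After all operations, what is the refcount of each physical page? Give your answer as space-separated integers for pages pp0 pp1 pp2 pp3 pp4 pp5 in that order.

Answer: 3 1 2 1 1 1

Derivation:
Op 1: fork(P0) -> P1. 3 ppages; refcounts: pp0:2 pp1:2 pp2:2
Op 2: write(P0, v1, 163). refcount(pp1)=2>1 -> COPY to pp3. 4 ppages; refcounts: pp0:2 pp1:1 pp2:2 pp3:1
Op 3: write(P0, v2, 125). refcount(pp2)=2>1 -> COPY to pp4. 5 ppages; refcounts: pp0:2 pp1:1 pp2:1 pp3:1 pp4:1
Op 4: write(P1, v1, 110). refcount(pp1)=1 -> write in place. 5 ppages; refcounts: pp0:2 pp1:1 pp2:1 pp3:1 pp4:1
Op 5: fork(P1) -> P2. 5 ppages; refcounts: pp0:3 pp1:2 pp2:2 pp3:1 pp4:1
Op 6: write(P1, v1, 196). refcount(pp1)=2>1 -> COPY to pp5. 6 ppages; refcounts: pp0:3 pp1:1 pp2:2 pp3:1 pp4:1 pp5:1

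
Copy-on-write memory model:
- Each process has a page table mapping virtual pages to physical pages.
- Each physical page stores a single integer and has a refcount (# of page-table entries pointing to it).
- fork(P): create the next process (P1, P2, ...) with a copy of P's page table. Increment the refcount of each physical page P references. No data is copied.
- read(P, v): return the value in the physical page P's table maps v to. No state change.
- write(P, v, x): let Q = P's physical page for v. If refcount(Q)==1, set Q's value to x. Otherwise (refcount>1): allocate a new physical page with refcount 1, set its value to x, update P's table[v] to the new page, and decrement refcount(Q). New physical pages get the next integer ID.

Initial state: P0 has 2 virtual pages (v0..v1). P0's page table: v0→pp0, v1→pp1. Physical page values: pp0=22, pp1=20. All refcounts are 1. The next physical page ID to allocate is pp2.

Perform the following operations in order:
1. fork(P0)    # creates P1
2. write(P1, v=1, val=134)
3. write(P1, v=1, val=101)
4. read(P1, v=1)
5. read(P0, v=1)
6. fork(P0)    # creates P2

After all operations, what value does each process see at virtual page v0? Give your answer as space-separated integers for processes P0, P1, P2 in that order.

Answer: 22 22 22

Derivation:
Op 1: fork(P0) -> P1. 2 ppages; refcounts: pp0:2 pp1:2
Op 2: write(P1, v1, 134). refcount(pp1)=2>1 -> COPY to pp2. 3 ppages; refcounts: pp0:2 pp1:1 pp2:1
Op 3: write(P1, v1, 101). refcount(pp2)=1 -> write in place. 3 ppages; refcounts: pp0:2 pp1:1 pp2:1
Op 4: read(P1, v1) -> 101. No state change.
Op 5: read(P0, v1) -> 20. No state change.
Op 6: fork(P0) -> P2. 3 ppages; refcounts: pp0:3 pp1:2 pp2:1
P0: v0 -> pp0 = 22
P1: v0 -> pp0 = 22
P2: v0 -> pp0 = 22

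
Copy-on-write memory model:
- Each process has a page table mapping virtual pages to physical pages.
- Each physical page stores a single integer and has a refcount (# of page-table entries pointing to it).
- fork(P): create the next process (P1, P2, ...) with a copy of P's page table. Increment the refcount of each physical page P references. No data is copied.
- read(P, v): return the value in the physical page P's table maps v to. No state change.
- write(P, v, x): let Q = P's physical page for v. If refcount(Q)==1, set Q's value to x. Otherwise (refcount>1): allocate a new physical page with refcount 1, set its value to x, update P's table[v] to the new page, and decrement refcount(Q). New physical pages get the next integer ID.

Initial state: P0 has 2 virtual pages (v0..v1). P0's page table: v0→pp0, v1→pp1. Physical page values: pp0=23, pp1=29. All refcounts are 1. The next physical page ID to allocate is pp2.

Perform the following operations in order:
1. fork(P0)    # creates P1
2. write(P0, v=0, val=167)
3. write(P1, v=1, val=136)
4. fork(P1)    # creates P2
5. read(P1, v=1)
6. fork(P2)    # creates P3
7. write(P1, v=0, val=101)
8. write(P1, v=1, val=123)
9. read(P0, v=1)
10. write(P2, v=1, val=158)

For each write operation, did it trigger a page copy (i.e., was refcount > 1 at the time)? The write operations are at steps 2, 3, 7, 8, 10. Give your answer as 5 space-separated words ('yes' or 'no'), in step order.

Op 1: fork(P0) -> P1. 2 ppages; refcounts: pp0:2 pp1:2
Op 2: write(P0, v0, 167). refcount(pp0)=2>1 -> COPY to pp2. 3 ppages; refcounts: pp0:1 pp1:2 pp2:1
Op 3: write(P1, v1, 136). refcount(pp1)=2>1 -> COPY to pp3. 4 ppages; refcounts: pp0:1 pp1:1 pp2:1 pp3:1
Op 4: fork(P1) -> P2. 4 ppages; refcounts: pp0:2 pp1:1 pp2:1 pp3:2
Op 5: read(P1, v1) -> 136. No state change.
Op 6: fork(P2) -> P3. 4 ppages; refcounts: pp0:3 pp1:1 pp2:1 pp3:3
Op 7: write(P1, v0, 101). refcount(pp0)=3>1 -> COPY to pp4. 5 ppages; refcounts: pp0:2 pp1:1 pp2:1 pp3:3 pp4:1
Op 8: write(P1, v1, 123). refcount(pp3)=3>1 -> COPY to pp5. 6 ppages; refcounts: pp0:2 pp1:1 pp2:1 pp3:2 pp4:1 pp5:1
Op 9: read(P0, v1) -> 29. No state change.
Op 10: write(P2, v1, 158). refcount(pp3)=2>1 -> COPY to pp6. 7 ppages; refcounts: pp0:2 pp1:1 pp2:1 pp3:1 pp4:1 pp5:1 pp6:1

yes yes yes yes yes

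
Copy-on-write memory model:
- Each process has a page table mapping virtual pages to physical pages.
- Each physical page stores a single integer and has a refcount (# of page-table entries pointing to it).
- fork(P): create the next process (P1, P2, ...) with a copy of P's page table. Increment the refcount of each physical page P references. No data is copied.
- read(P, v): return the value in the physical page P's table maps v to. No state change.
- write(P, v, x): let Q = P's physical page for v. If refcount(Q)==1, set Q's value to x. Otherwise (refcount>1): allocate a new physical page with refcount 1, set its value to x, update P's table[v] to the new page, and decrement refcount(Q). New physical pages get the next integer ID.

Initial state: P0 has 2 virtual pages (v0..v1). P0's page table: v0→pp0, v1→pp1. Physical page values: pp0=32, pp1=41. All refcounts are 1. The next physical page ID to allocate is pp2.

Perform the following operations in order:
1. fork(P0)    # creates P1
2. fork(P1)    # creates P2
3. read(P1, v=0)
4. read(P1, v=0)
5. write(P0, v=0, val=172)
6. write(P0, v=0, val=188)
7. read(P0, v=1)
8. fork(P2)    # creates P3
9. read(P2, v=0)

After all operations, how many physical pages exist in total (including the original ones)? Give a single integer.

Op 1: fork(P0) -> P1. 2 ppages; refcounts: pp0:2 pp1:2
Op 2: fork(P1) -> P2. 2 ppages; refcounts: pp0:3 pp1:3
Op 3: read(P1, v0) -> 32. No state change.
Op 4: read(P1, v0) -> 32. No state change.
Op 5: write(P0, v0, 172). refcount(pp0)=3>1 -> COPY to pp2. 3 ppages; refcounts: pp0:2 pp1:3 pp2:1
Op 6: write(P0, v0, 188). refcount(pp2)=1 -> write in place. 3 ppages; refcounts: pp0:2 pp1:3 pp2:1
Op 7: read(P0, v1) -> 41. No state change.
Op 8: fork(P2) -> P3. 3 ppages; refcounts: pp0:3 pp1:4 pp2:1
Op 9: read(P2, v0) -> 32. No state change.

Answer: 3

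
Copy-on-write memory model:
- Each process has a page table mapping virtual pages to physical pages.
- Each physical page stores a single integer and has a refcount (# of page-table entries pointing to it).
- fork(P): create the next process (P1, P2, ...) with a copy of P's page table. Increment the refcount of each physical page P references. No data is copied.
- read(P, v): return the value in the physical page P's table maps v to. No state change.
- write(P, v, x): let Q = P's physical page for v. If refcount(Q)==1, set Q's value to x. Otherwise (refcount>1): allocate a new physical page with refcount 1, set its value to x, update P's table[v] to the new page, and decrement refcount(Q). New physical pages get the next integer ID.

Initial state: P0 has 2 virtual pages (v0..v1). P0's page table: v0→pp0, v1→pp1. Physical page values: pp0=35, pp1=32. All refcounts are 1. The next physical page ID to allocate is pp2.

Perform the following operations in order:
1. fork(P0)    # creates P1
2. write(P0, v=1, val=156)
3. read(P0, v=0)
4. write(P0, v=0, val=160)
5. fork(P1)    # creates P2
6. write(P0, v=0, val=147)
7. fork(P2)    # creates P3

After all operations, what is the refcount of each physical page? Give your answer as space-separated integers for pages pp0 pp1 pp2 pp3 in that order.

Op 1: fork(P0) -> P1. 2 ppages; refcounts: pp0:2 pp1:2
Op 2: write(P0, v1, 156). refcount(pp1)=2>1 -> COPY to pp2. 3 ppages; refcounts: pp0:2 pp1:1 pp2:1
Op 3: read(P0, v0) -> 35. No state change.
Op 4: write(P0, v0, 160). refcount(pp0)=2>1 -> COPY to pp3. 4 ppages; refcounts: pp0:1 pp1:1 pp2:1 pp3:1
Op 5: fork(P1) -> P2. 4 ppages; refcounts: pp0:2 pp1:2 pp2:1 pp3:1
Op 6: write(P0, v0, 147). refcount(pp3)=1 -> write in place. 4 ppages; refcounts: pp0:2 pp1:2 pp2:1 pp3:1
Op 7: fork(P2) -> P3. 4 ppages; refcounts: pp0:3 pp1:3 pp2:1 pp3:1

Answer: 3 3 1 1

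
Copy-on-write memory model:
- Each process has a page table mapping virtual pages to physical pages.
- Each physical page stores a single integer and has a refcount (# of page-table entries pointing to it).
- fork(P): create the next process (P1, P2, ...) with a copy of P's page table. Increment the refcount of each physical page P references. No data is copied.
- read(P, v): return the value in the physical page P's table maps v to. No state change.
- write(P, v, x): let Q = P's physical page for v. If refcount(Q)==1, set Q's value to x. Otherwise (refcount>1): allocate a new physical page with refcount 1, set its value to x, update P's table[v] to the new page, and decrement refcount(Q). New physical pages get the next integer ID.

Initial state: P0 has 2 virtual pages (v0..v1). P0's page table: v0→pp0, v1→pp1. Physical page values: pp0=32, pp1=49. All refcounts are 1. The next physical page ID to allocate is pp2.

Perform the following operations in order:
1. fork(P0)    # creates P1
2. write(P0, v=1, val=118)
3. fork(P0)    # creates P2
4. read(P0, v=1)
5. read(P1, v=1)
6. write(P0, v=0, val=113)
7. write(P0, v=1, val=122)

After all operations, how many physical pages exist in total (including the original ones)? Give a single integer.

Op 1: fork(P0) -> P1. 2 ppages; refcounts: pp0:2 pp1:2
Op 2: write(P0, v1, 118). refcount(pp1)=2>1 -> COPY to pp2. 3 ppages; refcounts: pp0:2 pp1:1 pp2:1
Op 3: fork(P0) -> P2. 3 ppages; refcounts: pp0:3 pp1:1 pp2:2
Op 4: read(P0, v1) -> 118. No state change.
Op 5: read(P1, v1) -> 49. No state change.
Op 6: write(P0, v0, 113). refcount(pp0)=3>1 -> COPY to pp3. 4 ppages; refcounts: pp0:2 pp1:1 pp2:2 pp3:1
Op 7: write(P0, v1, 122). refcount(pp2)=2>1 -> COPY to pp4. 5 ppages; refcounts: pp0:2 pp1:1 pp2:1 pp3:1 pp4:1

Answer: 5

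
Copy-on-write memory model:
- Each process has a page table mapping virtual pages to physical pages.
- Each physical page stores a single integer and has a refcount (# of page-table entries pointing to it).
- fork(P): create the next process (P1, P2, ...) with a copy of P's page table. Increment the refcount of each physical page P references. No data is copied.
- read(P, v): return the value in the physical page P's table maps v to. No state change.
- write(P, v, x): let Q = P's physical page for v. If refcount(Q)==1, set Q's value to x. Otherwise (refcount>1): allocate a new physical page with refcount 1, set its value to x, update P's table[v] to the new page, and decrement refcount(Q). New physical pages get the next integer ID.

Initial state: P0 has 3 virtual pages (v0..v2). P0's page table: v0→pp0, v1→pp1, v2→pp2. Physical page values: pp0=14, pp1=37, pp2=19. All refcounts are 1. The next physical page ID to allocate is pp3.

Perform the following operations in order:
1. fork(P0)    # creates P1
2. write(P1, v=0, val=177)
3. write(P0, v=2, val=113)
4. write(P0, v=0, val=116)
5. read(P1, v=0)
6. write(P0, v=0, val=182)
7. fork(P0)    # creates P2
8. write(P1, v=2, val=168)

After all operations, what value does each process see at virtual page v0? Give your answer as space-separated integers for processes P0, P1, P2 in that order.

Answer: 182 177 182

Derivation:
Op 1: fork(P0) -> P1. 3 ppages; refcounts: pp0:2 pp1:2 pp2:2
Op 2: write(P1, v0, 177). refcount(pp0)=2>1 -> COPY to pp3. 4 ppages; refcounts: pp0:1 pp1:2 pp2:2 pp3:1
Op 3: write(P0, v2, 113). refcount(pp2)=2>1 -> COPY to pp4. 5 ppages; refcounts: pp0:1 pp1:2 pp2:1 pp3:1 pp4:1
Op 4: write(P0, v0, 116). refcount(pp0)=1 -> write in place. 5 ppages; refcounts: pp0:1 pp1:2 pp2:1 pp3:1 pp4:1
Op 5: read(P1, v0) -> 177. No state change.
Op 6: write(P0, v0, 182). refcount(pp0)=1 -> write in place. 5 ppages; refcounts: pp0:1 pp1:2 pp2:1 pp3:1 pp4:1
Op 7: fork(P0) -> P2. 5 ppages; refcounts: pp0:2 pp1:3 pp2:1 pp3:1 pp4:2
Op 8: write(P1, v2, 168). refcount(pp2)=1 -> write in place. 5 ppages; refcounts: pp0:2 pp1:3 pp2:1 pp3:1 pp4:2
P0: v0 -> pp0 = 182
P1: v0 -> pp3 = 177
P2: v0 -> pp0 = 182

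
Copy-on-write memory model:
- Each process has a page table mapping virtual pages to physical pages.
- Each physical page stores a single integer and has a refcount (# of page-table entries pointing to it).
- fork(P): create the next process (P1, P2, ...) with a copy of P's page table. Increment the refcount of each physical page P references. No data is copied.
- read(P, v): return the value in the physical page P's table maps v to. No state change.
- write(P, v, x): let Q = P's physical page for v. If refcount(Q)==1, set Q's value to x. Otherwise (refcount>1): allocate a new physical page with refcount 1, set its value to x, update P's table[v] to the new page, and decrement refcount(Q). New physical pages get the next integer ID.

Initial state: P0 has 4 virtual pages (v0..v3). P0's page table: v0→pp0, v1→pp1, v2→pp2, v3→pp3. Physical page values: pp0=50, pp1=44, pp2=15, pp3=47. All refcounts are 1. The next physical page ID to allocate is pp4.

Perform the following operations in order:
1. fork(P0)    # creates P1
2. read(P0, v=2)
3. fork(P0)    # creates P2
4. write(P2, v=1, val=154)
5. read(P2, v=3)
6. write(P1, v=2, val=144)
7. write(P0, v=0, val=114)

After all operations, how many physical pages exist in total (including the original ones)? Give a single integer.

Op 1: fork(P0) -> P1. 4 ppages; refcounts: pp0:2 pp1:2 pp2:2 pp3:2
Op 2: read(P0, v2) -> 15. No state change.
Op 3: fork(P0) -> P2. 4 ppages; refcounts: pp0:3 pp1:3 pp2:3 pp3:3
Op 4: write(P2, v1, 154). refcount(pp1)=3>1 -> COPY to pp4. 5 ppages; refcounts: pp0:3 pp1:2 pp2:3 pp3:3 pp4:1
Op 5: read(P2, v3) -> 47. No state change.
Op 6: write(P1, v2, 144). refcount(pp2)=3>1 -> COPY to pp5. 6 ppages; refcounts: pp0:3 pp1:2 pp2:2 pp3:3 pp4:1 pp5:1
Op 7: write(P0, v0, 114). refcount(pp0)=3>1 -> COPY to pp6. 7 ppages; refcounts: pp0:2 pp1:2 pp2:2 pp3:3 pp4:1 pp5:1 pp6:1

Answer: 7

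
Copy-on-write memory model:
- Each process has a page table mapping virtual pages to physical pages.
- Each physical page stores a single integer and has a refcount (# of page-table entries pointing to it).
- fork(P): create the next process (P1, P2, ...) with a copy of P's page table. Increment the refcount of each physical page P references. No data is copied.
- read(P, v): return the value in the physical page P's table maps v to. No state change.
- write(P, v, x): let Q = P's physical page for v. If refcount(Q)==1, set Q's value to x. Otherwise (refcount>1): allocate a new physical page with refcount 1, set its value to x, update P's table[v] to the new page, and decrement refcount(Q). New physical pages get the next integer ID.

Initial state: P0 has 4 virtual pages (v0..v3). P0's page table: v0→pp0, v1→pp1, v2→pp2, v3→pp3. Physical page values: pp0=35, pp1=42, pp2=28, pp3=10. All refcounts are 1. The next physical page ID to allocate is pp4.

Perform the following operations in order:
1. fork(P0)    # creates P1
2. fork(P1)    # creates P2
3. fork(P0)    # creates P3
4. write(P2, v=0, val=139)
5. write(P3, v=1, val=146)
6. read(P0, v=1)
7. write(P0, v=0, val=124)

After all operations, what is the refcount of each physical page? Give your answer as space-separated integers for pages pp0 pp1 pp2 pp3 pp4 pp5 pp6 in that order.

Answer: 2 3 4 4 1 1 1

Derivation:
Op 1: fork(P0) -> P1. 4 ppages; refcounts: pp0:2 pp1:2 pp2:2 pp3:2
Op 2: fork(P1) -> P2. 4 ppages; refcounts: pp0:3 pp1:3 pp2:3 pp3:3
Op 3: fork(P0) -> P3. 4 ppages; refcounts: pp0:4 pp1:4 pp2:4 pp3:4
Op 4: write(P2, v0, 139). refcount(pp0)=4>1 -> COPY to pp4. 5 ppages; refcounts: pp0:3 pp1:4 pp2:4 pp3:4 pp4:1
Op 5: write(P3, v1, 146). refcount(pp1)=4>1 -> COPY to pp5. 6 ppages; refcounts: pp0:3 pp1:3 pp2:4 pp3:4 pp4:1 pp5:1
Op 6: read(P0, v1) -> 42. No state change.
Op 7: write(P0, v0, 124). refcount(pp0)=3>1 -> COPY to pp6. 7 ppages; refcounts: pp0:2 pp1:3 pp2:4 pp3:4 pp4:1 pp5:1 pp6:1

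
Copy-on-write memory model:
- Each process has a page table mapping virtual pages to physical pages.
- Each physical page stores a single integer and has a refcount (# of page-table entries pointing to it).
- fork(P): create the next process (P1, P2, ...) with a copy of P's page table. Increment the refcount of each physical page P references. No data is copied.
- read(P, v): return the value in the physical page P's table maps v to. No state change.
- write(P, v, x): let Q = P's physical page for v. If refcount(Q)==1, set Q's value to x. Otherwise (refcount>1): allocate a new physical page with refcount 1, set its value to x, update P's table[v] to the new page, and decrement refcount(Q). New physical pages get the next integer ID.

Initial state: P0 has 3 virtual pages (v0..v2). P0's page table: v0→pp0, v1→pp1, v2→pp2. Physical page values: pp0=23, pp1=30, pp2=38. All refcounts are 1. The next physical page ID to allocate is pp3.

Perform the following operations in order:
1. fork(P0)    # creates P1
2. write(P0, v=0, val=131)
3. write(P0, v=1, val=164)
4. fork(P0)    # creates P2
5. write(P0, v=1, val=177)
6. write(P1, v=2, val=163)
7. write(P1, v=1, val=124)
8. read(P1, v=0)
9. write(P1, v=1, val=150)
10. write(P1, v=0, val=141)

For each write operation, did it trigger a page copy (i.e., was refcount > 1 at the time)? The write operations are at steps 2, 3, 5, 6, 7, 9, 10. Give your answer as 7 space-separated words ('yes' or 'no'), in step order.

Op 1: fork(P0) -> P1. 3 ppages; refcounts: pp0:2 pp1:2 pp2:2
Op 2: write(P0, v0, 131). refcount(pp0)=2>1 -> COPY to pp3. 4 ppages; refcounts: pp0:1 pp1:2 pp2:2 pp3:1
Op 3: write(P0, v1, 164). refcount(pp1)=2>1 -> COPY to pp4. 5 ppages; refcounts: pp0:1 pp1:1 pp2:2 pp3:1 pp4:1
Op 4: fork(P0) -> P2. 5 ppages; refcounts: pp0:1 pp1:1 pp2:3 pp3:2 pp4:2
Op 5: write(P0, v1, 177). refcount(pp4)=2>1 -> COPY to pp5. 6 ppages; refcounts: pp0:1 pp1:1 pp2:3 pp3:2 pp4:1 pp5:1
Op 6: write(P1, v2, 163). refcount(pp2)=3>1 -> COPY to pp6. 7 ppages; refcounts: pp0:1 pp1:1 pp2:2 pp3:2 pp4:1 pp5:1 pp6:1
Op 7: write(P1, v1, 124). refcount(pp1)=1 -> write in place. 7 ppages; refcounts: pp0:1 pp1:1 pp2:2 pp3:2 pp4:1 pp5:1 pp6:1
Op 8: read(P1, v0) -> 23. No state change.
Op 9: write(P1, v1, 150). refcount(pp1)=1 -> write in place. 7 ppages; refcounts: pp0:1 pp1:1 pp2:2 pp3:2 pp4:1 pp5:1 pp6:1
Op 10: write(P1, v0, 141). refcount(pp0)=1 -> write in place. 7 ppages; refcounts: pp0:1 pp1:1 pp2:2 pp3:2 pp4:1 pp5:1 pp6:1

yes yes yes yes no no no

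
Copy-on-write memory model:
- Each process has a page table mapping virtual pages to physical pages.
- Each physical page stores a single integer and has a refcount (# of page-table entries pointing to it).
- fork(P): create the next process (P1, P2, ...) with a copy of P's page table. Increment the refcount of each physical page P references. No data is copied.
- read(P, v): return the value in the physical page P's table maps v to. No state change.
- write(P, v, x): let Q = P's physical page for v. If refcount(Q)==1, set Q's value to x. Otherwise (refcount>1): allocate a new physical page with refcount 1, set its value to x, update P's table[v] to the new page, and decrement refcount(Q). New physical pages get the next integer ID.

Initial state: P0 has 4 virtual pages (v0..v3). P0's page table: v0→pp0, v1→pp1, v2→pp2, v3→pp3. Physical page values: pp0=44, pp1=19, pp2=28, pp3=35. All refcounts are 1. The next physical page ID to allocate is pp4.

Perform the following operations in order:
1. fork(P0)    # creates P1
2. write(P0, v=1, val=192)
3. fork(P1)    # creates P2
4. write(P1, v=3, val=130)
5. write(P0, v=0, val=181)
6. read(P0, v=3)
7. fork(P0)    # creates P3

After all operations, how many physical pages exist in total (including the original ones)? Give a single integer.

Answer: 7

Derivation:
Op 1: fork(P0) -> P1. 4 ppages; refcounts: pp0:2 pp1:2 pp2:2 pp3:2
Op 2: write(P0, v1, 192). refcount(pp1)=2>1 -> COPY to pp4. 5 ppages; refcounts: pp0:2 pp1:1 pp2:2 pp3:2 pp4:1
Op 3: fork(P1) -> P2. 5 ppages; refcounts: pp0:3 pp1:2 pp2:3 pp3:3 pp4:1
Op 4: write(P1, v3, 130). refcount(pp3)=3>1 -> COPY to pp5. 6 ppages; refcounts: pp0:3 pp1:2 pp2:3 pp3:2 pp4:1 pp5:1
Op 5: write(P0, v0, 181). refcount(pp0)=3>1 -> COPY to pp6. 7 ppages; refcounts: pp0:2 pp1:2 pp2:3 pp3:2 pp4:1 pp5:1 pp6:1
Op 6: read(P0, v3) -> 35. No state change.
Op 7: fork(P0) -> P3. 7 ppages; refcounts: pp0:2 pp1:2 pp2:4 pp3:3 pp4:2 pp5:1 pp6:2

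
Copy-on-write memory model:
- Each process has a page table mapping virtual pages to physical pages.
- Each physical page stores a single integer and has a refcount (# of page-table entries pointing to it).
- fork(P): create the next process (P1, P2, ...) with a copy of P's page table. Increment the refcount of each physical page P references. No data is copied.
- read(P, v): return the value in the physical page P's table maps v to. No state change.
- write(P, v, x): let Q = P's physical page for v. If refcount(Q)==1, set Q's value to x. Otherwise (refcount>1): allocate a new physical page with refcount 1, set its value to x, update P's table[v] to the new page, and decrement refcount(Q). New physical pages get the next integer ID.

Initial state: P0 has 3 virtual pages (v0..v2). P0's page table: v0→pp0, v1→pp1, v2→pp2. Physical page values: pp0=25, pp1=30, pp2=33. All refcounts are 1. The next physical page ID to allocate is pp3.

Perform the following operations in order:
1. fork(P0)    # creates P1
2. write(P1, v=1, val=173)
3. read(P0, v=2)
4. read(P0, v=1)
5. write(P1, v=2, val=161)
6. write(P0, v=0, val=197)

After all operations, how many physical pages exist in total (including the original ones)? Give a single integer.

Answer: 6

Derivation:
Op 1: fork(P0) -> P1. 3 ppages; refcounts: pp0:2 pp1:2 pp2:2
Op 2: write(P1, v1, 173). refcount(pp1)=2>1 -> COPY to pp3. 4 ppages; refcounts: pp0:2 pp1:1 pp2:2 pp3:1
Op 3: read(P0, v2) -> 33. No state change.
Op 4: read(P0, v1) -> 30. No state change.
Op 5: write(P1, v2, 161). refcount(pp2)=2>1 -> COPY to pp4. 5 ppages; refcounts: pp0:2 pp1:1 pp2:1 pp3:1 pp4:1
Op 6: write(P0, v0, 197). refcount(pp0)=2>1 -> COPY to pp5. 6 ppages; refcounts: pp0:1 pp1:1 pp2:1 pp3:1 pp4:1 pp5:1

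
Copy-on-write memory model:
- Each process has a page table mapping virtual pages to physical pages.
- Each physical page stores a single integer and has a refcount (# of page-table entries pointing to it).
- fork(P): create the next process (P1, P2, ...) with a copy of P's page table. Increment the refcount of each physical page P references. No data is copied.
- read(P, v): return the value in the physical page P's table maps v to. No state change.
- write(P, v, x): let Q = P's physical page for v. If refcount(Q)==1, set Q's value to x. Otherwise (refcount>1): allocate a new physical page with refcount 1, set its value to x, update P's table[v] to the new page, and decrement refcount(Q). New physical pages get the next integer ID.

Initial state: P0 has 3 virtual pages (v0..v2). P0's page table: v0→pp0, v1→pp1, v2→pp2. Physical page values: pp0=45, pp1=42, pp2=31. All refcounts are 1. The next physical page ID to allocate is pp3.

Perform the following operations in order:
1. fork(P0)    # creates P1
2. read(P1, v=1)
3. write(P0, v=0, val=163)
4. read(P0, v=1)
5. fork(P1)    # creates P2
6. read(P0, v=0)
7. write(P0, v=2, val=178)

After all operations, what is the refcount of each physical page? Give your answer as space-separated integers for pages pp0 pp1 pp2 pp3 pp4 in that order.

Op 1: fork(P0) -> P1. 3 ppages; refcounts: pp0:2 pp1:2 pp2:2
Op 2: read(P1, v1) -> 42. No state change.
Op 3: write(P0, v0, 163). refcount(pp0)=2>1 -> COPY to pp3. 4 ppages; refcounts: pp0:1 pp1:2 pp2:2 pp3:1
Op 4: read(P0, v1) -> 42. No state change.
Op 5: fork(P1) -> P2. 4 ppages; refcounts: pp0:2 pp1:3 pp2:3 pp3:1
Op 6: read(P0, v0) -> 163. No state change.
Op 7: write(P0, v2, 178). refcount(pp2)=3>1 -> COPY to pp4. 5 ppages; refcounts: pp0:2 pp1:3 pp2:2 pp3:1 pp4:1

Answer: 2 3 2 1 1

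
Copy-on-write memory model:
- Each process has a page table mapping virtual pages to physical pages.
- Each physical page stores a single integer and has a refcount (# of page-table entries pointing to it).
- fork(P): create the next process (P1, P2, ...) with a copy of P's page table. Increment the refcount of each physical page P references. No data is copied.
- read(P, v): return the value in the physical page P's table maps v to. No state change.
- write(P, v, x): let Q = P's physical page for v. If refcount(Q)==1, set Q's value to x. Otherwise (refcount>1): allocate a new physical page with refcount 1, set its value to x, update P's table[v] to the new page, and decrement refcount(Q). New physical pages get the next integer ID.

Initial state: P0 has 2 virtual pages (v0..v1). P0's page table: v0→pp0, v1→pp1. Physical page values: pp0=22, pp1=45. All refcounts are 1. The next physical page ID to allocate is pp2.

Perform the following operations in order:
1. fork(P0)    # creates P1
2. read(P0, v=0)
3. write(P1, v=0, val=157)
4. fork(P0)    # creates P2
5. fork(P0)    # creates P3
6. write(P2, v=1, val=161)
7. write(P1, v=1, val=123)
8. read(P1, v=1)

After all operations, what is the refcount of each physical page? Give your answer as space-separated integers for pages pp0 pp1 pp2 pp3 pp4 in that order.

Op 1: fork(P0) -> P1. 2 ppages; refcounts: pp0:2 pp1:2
Op 2: read(P0, v0) -> 22. No state change.
Op 3: write(P1, v0, 157). refcount(pp0)=2>1 -> COPY to pp2. 3 ppages; refcounts: pp0:1 pp1:2 pp2:1
Op 4: fork(P0) -> P2. 3 ppages; refcounts: pp0:2 pp1:3 pp2:1
Op 5: fork(P0) -> P3. 3 ppages; refcounts: pp0:3 pp1:4 pp2:1
Op 6: write(P2, v1, 161). refcount(pp1)=4>1 -> COPY to pp3. 4 ppages; refcounts: pp0:3 pp1:3 pp2:1 pp3:1
Op 7: write(P1, v1, 123). refcount(pp1)=3>1 -> COPY to pp4. 5 ppages; refcounts: pp0:3 pp1:2 pp2:1 pp3:1 pp4:1
Op 8: read(P1, v1) -> 123. No state change.

Answer: 3 2 1 1 1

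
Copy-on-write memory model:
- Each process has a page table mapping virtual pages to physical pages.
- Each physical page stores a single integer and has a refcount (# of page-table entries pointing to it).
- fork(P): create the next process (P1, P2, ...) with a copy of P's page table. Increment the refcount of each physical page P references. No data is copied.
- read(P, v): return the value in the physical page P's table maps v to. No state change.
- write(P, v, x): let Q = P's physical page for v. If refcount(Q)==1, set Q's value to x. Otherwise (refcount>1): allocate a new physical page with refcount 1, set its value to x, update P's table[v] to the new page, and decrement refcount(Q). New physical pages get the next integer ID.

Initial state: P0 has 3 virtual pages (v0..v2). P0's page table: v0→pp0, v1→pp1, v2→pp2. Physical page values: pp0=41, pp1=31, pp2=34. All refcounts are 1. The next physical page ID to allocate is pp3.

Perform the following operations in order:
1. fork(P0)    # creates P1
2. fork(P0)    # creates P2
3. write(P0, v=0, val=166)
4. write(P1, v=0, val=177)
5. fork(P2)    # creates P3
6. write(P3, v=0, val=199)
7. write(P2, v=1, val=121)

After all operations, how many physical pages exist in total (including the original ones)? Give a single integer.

Op 1: fork(P0) -> P1. 3 ppages; refcounts: pp0:2 pp1:2 pp2:2
Op 2: fork(P0) -> P2. 3 ppages; refcounts: pp0:3 pp1:3 pp2:3
Op 3: write(P0, v0, 166). refcount(pp0)=3>1 -> COPY to pp3. 4 ppages; refcounts: pp0:2 pp1:3 pp2:3 pp3:1
Op 4: write(P1, v0, 177). refcount(pp0)=2>1 -> COPY to pp4. 5 ppages; refcounts: pp0:1 pp1:3 pp2:3 pp3:1 pp4:1
Op 5: fork(P2) -> P3. 5 ppages; refcounts: pp0:2 pp1:4 pp2:4 pp3:1 pp4:1
Op 6: write(P3, v0, 199). refcount(pp0)=2>1 -> COPY to pp5. 6 ppages; refcounts: pp0:1 pp1:4 pp2:4 pp3:1 pp4:1 pp5:1
Op 7: write(P2, v1, 121). refcount(pp1)=4>1 -> COPY to pp6. 7 ppages; refcounts: pp0:1 pp1:3 pp2:4 pp3:1 pp4:1 pp5:1 pp6:1

Answer: 7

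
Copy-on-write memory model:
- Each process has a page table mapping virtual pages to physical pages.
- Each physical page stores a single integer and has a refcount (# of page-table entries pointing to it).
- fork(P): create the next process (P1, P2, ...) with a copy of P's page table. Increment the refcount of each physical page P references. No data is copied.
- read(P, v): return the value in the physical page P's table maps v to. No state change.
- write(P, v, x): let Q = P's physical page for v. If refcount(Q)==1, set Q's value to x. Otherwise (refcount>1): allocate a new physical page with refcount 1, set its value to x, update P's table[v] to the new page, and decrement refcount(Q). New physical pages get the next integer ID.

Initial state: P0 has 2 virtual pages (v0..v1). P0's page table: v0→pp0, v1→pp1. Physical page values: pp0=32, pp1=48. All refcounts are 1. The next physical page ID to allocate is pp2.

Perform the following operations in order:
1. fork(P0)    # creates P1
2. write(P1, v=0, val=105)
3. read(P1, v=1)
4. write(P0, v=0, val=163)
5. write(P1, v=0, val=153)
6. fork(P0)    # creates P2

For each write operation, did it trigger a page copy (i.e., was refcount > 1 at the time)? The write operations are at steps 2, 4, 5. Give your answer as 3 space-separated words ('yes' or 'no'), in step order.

Op 1: fork(P0) -> P1. 2 ppages; refcounts: pp0:2 pp1:2
Op 2: write(P1, v0, 105). refcount(pp0)=2>1 -> COPY to pp2. 3 ppages; refcounts: pp0:1 pp1:2 pp2:1
Op 3: read(P1, v1) -> 48. No state change.
Op 4: write(P0, v0, 163). refcount(pp0)=1 -> write in place. 3 ppages; refcounts: pp0:1 pp1:2 pp2:1
Op 5: write(P1, v0, 153). refcount(pp2)=1 -> write in place. 3 ppages; refcounts: pp0:1 pp1:2 pp2:1
Op 6: fork(P0) -> P2. 3 ppages; refcounts: pp0:2 pp1:3 pp2:1

yes no no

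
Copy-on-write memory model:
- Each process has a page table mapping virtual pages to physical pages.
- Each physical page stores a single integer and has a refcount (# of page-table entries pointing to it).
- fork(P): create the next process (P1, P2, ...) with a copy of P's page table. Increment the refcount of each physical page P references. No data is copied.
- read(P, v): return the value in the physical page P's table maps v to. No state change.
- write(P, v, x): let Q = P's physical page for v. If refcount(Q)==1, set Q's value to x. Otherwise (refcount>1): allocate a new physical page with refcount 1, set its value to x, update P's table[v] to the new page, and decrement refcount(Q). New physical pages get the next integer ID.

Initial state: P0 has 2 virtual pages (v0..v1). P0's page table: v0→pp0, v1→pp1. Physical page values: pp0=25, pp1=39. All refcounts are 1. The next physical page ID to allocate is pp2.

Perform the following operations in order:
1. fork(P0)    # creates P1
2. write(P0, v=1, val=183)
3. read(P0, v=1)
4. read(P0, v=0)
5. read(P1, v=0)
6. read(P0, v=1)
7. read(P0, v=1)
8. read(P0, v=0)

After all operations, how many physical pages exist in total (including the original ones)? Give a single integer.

Op 1: fork(P0) -> P1. 2 ppages; refcounts: pp0:2 pp1:2
Op 2: write(P0, v1, 183). refcount(pp1)=2>1 -> COPY to pp2. 3 ppages; refcounts: pp0:2 pp1:1 pp2:1
Op 3: read(P0, v1) -> 183. No state change.
Op 4: read(P0, v0) -> 25. No state change.
Op 5: read(P1, v0) -> 25. No state change.
Op 6: read(P0, v1) -> 183. No state change.
Op 7: read(P0, v1) -> 183. No state change.
Op 8: read(P0, v0) -> 25. No state change.

Answer: 3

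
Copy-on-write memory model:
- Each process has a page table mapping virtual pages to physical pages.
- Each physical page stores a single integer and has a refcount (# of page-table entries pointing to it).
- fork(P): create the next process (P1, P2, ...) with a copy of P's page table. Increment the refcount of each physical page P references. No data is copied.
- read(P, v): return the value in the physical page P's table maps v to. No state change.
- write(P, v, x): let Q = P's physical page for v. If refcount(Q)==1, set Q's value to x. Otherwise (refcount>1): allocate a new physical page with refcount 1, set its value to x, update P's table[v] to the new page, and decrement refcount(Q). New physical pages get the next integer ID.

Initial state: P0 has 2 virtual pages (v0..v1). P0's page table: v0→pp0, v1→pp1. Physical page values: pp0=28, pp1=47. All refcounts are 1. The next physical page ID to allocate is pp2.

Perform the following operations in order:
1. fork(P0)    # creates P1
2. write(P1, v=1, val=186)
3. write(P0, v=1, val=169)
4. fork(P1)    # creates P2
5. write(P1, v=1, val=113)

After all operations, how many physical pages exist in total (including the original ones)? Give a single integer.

Op 1: fork(P0) -> P1. 2 ppages; refcounts: pp0:2 pp1:2
Op 2: write(P1, v1, 186). refcount(pp1)=2>1 -> COPY to pp2. 3 ppages; refcounts: pp0:2 pp1:1 pp2:1
Op 3: write(P0, v1, 169). refcount(pp1)=1 -> write in place. 3 ppages; refcounts: pp0:2 pp1:1 pp2:1
Op 4: fork(P1) -> P2. 3 ppages; refcounts: pp0:3 pp1:1 pp2:2
Op 5: write(P1, v1, 113). refcount(pp2)=2>1 -> COPY to pp3. 4 ppages; refcounts: pp0:3 pp1:1 pp2:1 pp3:1

Answer: 4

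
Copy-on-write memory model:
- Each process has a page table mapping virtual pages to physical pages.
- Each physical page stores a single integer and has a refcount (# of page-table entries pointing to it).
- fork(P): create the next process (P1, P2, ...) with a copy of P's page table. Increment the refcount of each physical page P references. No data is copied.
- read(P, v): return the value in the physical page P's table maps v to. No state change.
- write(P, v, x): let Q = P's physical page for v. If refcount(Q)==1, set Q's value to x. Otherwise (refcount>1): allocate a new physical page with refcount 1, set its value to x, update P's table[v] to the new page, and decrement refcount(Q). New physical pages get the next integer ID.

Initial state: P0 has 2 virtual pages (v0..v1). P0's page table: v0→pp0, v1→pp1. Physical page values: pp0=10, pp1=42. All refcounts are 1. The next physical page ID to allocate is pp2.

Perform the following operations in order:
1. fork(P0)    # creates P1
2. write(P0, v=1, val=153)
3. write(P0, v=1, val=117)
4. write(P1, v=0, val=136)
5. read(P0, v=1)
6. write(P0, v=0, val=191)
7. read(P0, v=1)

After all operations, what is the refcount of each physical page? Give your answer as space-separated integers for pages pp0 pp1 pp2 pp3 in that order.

Op 1: fork(P0) -> P1. 2 ppages; refcounts: pp0:2 pp1:2
Op 2: write(P0, v1, 153). refcount(pp1)=2>1 -> COPY to pp2. 3 ppages; refcounts: pp0:2 pp1:1 pp2:1
Op 3: write(P0, v1, 117). refcount(pp2)=1 -> write in place. 3 ppages; refcounts: pp0:2 pp1:1 pp2:1
Op 4: write(P1, v0, 136). refcount(pp0)=2>1 -> COPY to pp3. 4 ppages; refcounts: pp0:1 pp1:1 pp2:1 pp3:1
Op 5: read(P0, v1) -> 117. No state change.
Op 6: write(P0, v0, 191). refcount(pp0)=1 -> write in place. 4 ppages; refcounts: pp0:1 pp1:1 pp2:1 pp3:1
Op 7: read(P0, v1) -> 117. No state change.

Answer: 1 1 1 1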